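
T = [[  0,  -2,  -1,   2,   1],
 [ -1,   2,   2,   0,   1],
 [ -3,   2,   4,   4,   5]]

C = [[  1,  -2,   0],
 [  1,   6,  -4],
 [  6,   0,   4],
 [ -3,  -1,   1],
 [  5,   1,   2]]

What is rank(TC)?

2

First compute TC:
[[ -9, -13,   8],
 [ 18,  15,   2],
 [ 36,  19,  22]]
Now row reduce the product.
R2 ← R2 + (2)·R1: [0, -11, 18]
R3 ← R3 + (4)·R1: [0, -33, 54]
R3 ← R3 − (3)·R2: [0, 0, 0]
2 nonzero rows, so rank(TC) = 2.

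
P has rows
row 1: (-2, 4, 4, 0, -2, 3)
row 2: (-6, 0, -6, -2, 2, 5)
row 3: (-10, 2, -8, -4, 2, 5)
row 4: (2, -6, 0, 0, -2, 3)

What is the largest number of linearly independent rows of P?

4

Row reduce to echelon form.
R2 ← R2 − (3)·R1: [0, -12, -18, -2, 8, -4]
R3 ← R3 − (5)·R1: [0, -18, -28, -4, 12, -10]
R4 ← R4 + R1: [0, -2, 4, 0, -4, 6]
R3 ← R3 − (3/2)·R2: [0, 0, -1, -1, 0, -4]
R4 ← R4 − (1/6)·R2: [0, 0, 7, 1/3, -16/3, 20/3]
R4 ← R4 + (7)·R3: [0, 0, 0, -20/3, -16/3, -64/3]
Echelon form has 4 nonzero rows, so rank(P) = 4.
The rank gives the maximum number of linearly independent rows: 4.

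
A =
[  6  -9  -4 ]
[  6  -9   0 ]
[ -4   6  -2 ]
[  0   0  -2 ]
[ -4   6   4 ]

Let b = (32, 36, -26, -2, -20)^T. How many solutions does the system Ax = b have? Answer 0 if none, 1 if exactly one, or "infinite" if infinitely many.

Row reduce the augmented matrix [A | b].
R2 ← R2 − R1: [0, 0, 4, 4]
R3 ← R3 + (2/3)·R1: [0, 0, -14/3, -14/3]
R5 ← R5 + (2/3)·R1: [0, 0, 4/3, 4/3]
R3 ← R3 + (7/6)·R2: [0, 0, 0, 0]
R4 ← R4 + (1/2)·R2: [0, 0, 0, 0]
R5 ← R5 − (1/3)·R2: [0, 0, 0, 0]
The echelon form has 2 nonzero rows, and every pivot lies in the first 3 columns, so rank(A) = rank([A|b]) = 2.
The system is consistent.
rank = 2 < 3 unknowns, so there are infinitely many solutions.

infinite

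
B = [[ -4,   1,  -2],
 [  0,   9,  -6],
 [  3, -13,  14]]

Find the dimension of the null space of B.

Row reduce to echelon form.
R3 ← R3 + (3/4)·R1: [0, -49/4, 25/2]
R3 ← R3 + (49/36)·R2: [0, 0, 13/3]
3 nonzero rows, so rank(B) = 3.
B has 3 columns; by rank–nullity, nullity = 3 − 3 = 0.

0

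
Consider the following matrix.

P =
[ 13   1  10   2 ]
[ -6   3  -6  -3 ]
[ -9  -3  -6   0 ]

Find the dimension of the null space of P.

2

Row reduce to echelon form.
R2 ← R2 + (6/13)·R1: [0, 45/13, -18/13, -27/13]
R3 ← R3 + (9/13)·R1: [0, -30/13, 12/13, 18/13]
R3 ← R3 + (2/3)·R2: [0, 0, 0, 0]
2 nonzero rows, so rank(P) = 2.
P has 4 columns; by rank–nullity, nullity = 4 − 2 = 2.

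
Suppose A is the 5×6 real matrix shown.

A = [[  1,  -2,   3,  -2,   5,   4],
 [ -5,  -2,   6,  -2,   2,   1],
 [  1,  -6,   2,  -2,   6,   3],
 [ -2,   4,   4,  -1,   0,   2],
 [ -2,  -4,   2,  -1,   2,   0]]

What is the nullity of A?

3

Row reduce to echelon form.
R2 ← R2 + (5)·R1: [0, -12, 21, -12, 27, 21]
R3 ← R3 − R1: [0, -4, -1, 0, 1, -1]
R4 ← R4 + (2)·R1: [0, 0, 10, -5, 10, 10]
R5 ← R5 + (2)·R1: [0, -8, 8, -5, 12, 8]
R3 ← R3 − (1/3)·R2: [0, 0, -8, 4, -8, -8]
R5 ← R5 − (2/3)·R2: [0, 0, -6, 3, -6, -6]
R4 ← R4 + (5/4)·R3: [0, 0, 0, 0, 0, 0]
R5 ← R5 − (3/4)·R3: [0, 0, 0, 0, 0, 0]
3 nonzero rows, so rank(A) = 3.
A has 6 columns; by rank–nullity, nullity = 6 − 3 = 3.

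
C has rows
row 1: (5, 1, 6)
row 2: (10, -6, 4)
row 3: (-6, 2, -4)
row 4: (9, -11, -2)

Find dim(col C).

2

Row reduce to echelon form.
R2 ← R2 − (2)·R1: [0, -8, -8]
R3 ← R3 + (6/5)·R1: [0, 16/5, 16/5]
R4 ← R4 − (9/5)·R1: [0, -64/5, -64/5]
R3 ← R3 + (2/5)·R2: [0, 0, 0]
R4 ← R4 − (8/5)·R2: [0, 0, 0]
Echelon form has 2 nonzero rows, so rank(C) = 2.
The column space has dimension equal to the rank: 2.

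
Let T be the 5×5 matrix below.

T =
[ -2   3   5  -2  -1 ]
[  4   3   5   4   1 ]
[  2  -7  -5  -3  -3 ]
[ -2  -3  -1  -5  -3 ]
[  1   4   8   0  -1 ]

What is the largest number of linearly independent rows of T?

Row reduce to echelon form.
R2 ← R2 + (2)·R1: [0, 9, 15, 0, -1]
R3 ← R3 + R1: [0, -4, 0, -5, -4]
R4 ← R4 − R1: [0, -6, -6, -3, -2]
R5 ← R5 + (1/2)·R1: [0, 11/2, 21/2, -1, -3/2]
R3 ← R3 + (4/9)·R2: [0, 0, 20/3, -5, -40/9]
R4 ← R4 + (2/3)·R2: [0, 0, 4, -3, -8/3]
R5 ← R5 − (11/18)·R2: [0, 0, 4/3, -1, -8/9]
R4 ← R4 − (3/5)·R3: [0, 0, 0, 0, 0]
R5 ← R5 − (1/5)·R3: [0, 0, 0, 0, 0]
Echelon form has 3 nonzero rows, so rank(T) = 3.
The rank gives the maximum number of linearly independent rows: 3.

3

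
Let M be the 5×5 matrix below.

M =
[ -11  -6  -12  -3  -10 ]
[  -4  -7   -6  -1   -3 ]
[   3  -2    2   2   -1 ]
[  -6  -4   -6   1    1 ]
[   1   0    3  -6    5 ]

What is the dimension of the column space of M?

Row reduce to echelon form.
R2 ← R2 − (4/11)·R1: [0, -53/11, -18/11, 1/11, 7/11]
R3 ← R3 + (3/11)·R1: [0, -40/11, -14/11, 13/11, -41/11]
R4 ← R4 − (6/11)·R1: [0, -8/11, 6/11, 29/11, 71/11]
R5 ← R5 + (1/11)·R1: [0, -6/11, 21/11, -69/11, 45/11]
R3 ← R3 − (40/53)·R2: [0, 0, -2/53, 59/53, -223/53]
R4 ← R4 − (8/53)·R2: [0, 0, 42/53, 139/53, 337/53]
R5 ← R5 − (6/53)·R2: [0, 0, 111/53, -333/53, 213/53]
R4 ← R4 + (21)·R3: [0, 0, 0, 26, -82]
R5 ← R5 + (111/2)·R3: [0, 0, 0, 111/2, -459/2]
R5 ← R5 − (111/52)·R4: [0, 0, 0, 0, -708/13]
Echelon form has 5 nonzero rows, so rank(M) = 5.
The column space has dimension equal to the rank: 5.

5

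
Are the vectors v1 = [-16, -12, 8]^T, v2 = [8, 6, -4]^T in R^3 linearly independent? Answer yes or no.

Form the matrix with these vectors as rows and row reduce.
R2 ← R2 + (1/2)·R1: [0, 0, 0]
1 nonzero row, so the 2 vectors span a space of dimension 1.
Since 1 < 2, the vectors are linearly dependent.

no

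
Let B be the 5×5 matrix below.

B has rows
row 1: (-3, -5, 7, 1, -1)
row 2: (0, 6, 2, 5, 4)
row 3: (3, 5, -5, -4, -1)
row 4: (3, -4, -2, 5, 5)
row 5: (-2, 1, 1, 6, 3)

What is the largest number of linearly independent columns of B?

Row reduce to echelon form.
R3 ← R3 + R1: [0, 0, 2, -3, -2]
R4 ← R4 + R1: [0, -9, 5, 6, 4]
R5 ← R5 − (2/3)·R1: [0, 13/3, -11/3, 16/3, 11/3]
R4 ← R4 + (3/2)·R2: [0, 0, 8, 27/2, 10]
R5 ← R5 − (13/18)·R2: [0, 0, -46/9, 31/18, 7/9]
R4 ← R4 − (4)·R3: [0, 0, 0, 51/2, 18]
R5 ← R5 + (23/9)·R3: [0, 0, 0, -107/18, -13/3]
R5 ← R5 + (107/459)·R4: [0, 0, 0, 0, -7/51]
Echelon form has 5 nonzero rows, so rank(B) = 5.
The rank gives the maximum number of linearly independent columns: 5.

5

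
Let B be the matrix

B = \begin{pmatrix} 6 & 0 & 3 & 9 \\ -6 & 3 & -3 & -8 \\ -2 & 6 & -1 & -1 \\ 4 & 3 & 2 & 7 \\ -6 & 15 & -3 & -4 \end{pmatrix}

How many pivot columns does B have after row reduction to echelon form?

2

Row reduce to echelon form.
R2 ← R2 + R1: [0, 3, 0, 1]
R3 ← R3 + (1/3)·R1: [0, 6, 0, 2]
R4 ← R4 − (2/3)·R1: [0, 3, 0, 1]
R5 ← R5 + R1: [0, 15, 0, 5]
R3 ← R3 − (2)·R2: [0, 0, 0, 0]
R4 ← R4 − R2: [0, 0, 0, 0]
R5 ← R5 − (5)·R2: [0, 0, 0, 0]
Echelon form has 2 nonzero rows, so rank(B) = 2.
Each nonzero row contributes one pivot column: 2 pivot columns.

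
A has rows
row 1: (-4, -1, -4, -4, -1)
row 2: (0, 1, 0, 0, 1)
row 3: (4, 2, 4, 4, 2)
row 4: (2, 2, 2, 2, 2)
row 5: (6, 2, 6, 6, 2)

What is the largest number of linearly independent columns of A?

Row reduce to echelon form.
R3 ← R3 + R1: [0, 1, 0, 0, 1]
R4 ← R4 + (1/2)·R1: [0, 3/2, 0, 0, 3/2]
R5 ← R5 + (3/2)·R1: [0, 1/2, 0, 0, 1/2]
R3 ← R3 − R2: [0, 0, 0, 0, 0]
R4 ← R4 − (3/2)·R2: [0, 0, 0, 0, 0]
R5 ← R5 − (1/2)·R2: [0, 0, 0, 0, 0]
Echelon form has 2 nonzero rows, so rank(A) = 2.
The rank gives the maximum number of linearly independent columns: 2.

2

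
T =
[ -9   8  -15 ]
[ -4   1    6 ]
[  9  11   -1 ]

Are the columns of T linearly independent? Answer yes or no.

yes

Row reduce T to echelon form.
R2 ← R2 − (4/9)·R1: [0, -23/9, 38/3]
R3 ← R3 + R1: [0, 19, -16]
R3 ← R3 + (171/23)·R2: [0, 0, 1798/23]
3 pivots among 3 columns.
Every column is a pivot column, so the columns are linearly independent.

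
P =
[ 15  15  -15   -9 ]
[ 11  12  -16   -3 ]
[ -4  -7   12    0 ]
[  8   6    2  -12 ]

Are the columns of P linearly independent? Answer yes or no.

no

Row reduce P to echelon form.
R2 ← R2 − (11/15)·R1: [0, 1, -5, 18/5]
R3 ← R3 + (4/15)·R1: [0, -3, 8, -12/5]
R4 ← R4 − (8/15)·R1: [0, -2, 10, -36/5]
R3 ← R3 + (3)·R2: [0, 0, -7, 42/5]
R4 ← R4 + (2)·R2: [0, 0, 0, 0]
3 pivots among 4 columns.
Only 3 < 4 pivot columns, so the columns are linearly dependent.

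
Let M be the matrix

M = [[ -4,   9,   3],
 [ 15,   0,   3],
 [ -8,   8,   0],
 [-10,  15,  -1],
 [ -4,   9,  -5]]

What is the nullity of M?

Row reduce to echelon form.
R2 ← R2 + (15/4)·R1: [0, 135/4, 57/4]
R3 ← R3 − (2)·R1: [0, -10, -6]
R4 ← R4 − (5/2)·R1: [0, -15/2, -17/2]
R5 ← R5 − R1: [0, 0, -8]
R3 ← R3 + (8/27)·R2: [0, 0, -16/9]
R4 ← R4 + (2/9)·R2: [0, 0, -16/3]
R4 ← R4 − (3)·R3: [0, 0, 0]
R5 ← R5 − (9/2)·R3: [0, 0, 0]
3 nonzero rows, so rank(M) = 3.
M has 3 columns; by rank–nullity, nullity = 3 − 3 = 0.

0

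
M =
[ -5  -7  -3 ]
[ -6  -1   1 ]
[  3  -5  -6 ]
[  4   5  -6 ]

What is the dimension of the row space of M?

3

Row reduce to echelon form.
R2 ← R2 − (6/5)·R1: [0, 37/5, 23/5]
R3 ← R3 + (3/5)·R1: [0, -46/5, -39/5]
R4 ← R4 + (4/5)·R1: [0, -3/5, -42/5]
R3 ← R3 + (46/37)·R2: [0, 0, -77/37]
R4 ← R4 + (3/37)·R2: [0, 0, -297/37]
R4 ← R4 − (27/7)·R3: [0, 0, 0]
Echelon form has 3 nonzero rows, so rank(M) = 3.
The row space has dimension equal to the rank: 3.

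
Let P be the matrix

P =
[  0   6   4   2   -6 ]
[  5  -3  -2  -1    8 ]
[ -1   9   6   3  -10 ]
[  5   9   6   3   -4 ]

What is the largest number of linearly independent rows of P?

Row reduce to echelon form.
Swap R1 ↔ R2
R3 ← R3 + (1/5)·R1: [0, 42/5, 28/5, 14/5, -42/5]
R4 ← R4 − R1: [0, 12, 8, 4, -12]
R3 ← R3 − (7/5)·R2: [0, 0, 0, 0, 0]
R4 ← R4 − (2)·R2: [0, 0, 0, 0, 0]
Echelon form has 2 nonzero rows, so rank(P) = 2.
The rank gives the maximum number of linearly independent rows: 2.

2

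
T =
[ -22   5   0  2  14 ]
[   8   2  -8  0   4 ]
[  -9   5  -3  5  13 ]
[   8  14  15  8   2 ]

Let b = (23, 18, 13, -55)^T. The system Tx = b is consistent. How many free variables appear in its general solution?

1

Row reduce the augmented matrix [T | b].
R2 ← R2 + (4/11)·R1: [0, 42/11, -8, 8/11, 100/11, 290/11]
R3 ← R3 − (9/22)·R1: [0, 65/22, -3, 46/11, 80/11, 79/22]
R4 ← R4 + (4/11)·R1: [0, 174/11, 15, 96/11, 78/11, -513/11]
R3 ← R3 − (65/84)·R2: [0, 0, 67/21, 76/21, 5/21, -353/21]
R4 ← R4 − (29/7)·R2: [0, 0, 337/7, 40/7, -214/7, -1091/7]
R4 ← R4 − (1011/67)·R3: [0, 0, 0, -3276/67, -2289/67, 6552/67]
The echelon form has 4 nonzero rows, and every pivot lies in the first 5 columns, so rank(T) = rank([T|b]) = 4.
The system is consistent.
Free variables = (unknowns) − (rank) = 5 − 4 = 1.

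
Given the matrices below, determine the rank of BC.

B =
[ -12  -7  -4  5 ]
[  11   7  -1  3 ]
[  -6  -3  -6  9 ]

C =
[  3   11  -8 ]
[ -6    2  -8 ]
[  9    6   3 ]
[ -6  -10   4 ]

First compute BC:
[[-60, -220, 160],
 [-36,  99, -135],
 [-108, -198,  90]]
Now row reduce the product.
R2 ← R2 − (3/5)·R1: [0, 231, -231]
R3 ← R3 − (9/5)·R1: [0, 198, -198]
R3 ← R3 − (6/7)·R2: [0, 0, 0]
2 nonzero rows, so rank(BC) = 2.

2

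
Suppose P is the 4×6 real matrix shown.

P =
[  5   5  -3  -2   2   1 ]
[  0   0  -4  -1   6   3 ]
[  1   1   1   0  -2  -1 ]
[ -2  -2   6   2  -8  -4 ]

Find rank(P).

Row reduce to echelon form.
R3 ← R3 − (1/5)·R1: [0, 0, 8/5, 2/5, -12/5, -6/5]
R4 ← R4 + (2/5)·R1: [0, 0, 24/5, 6/5, -36/5, -18/5]
R3 ← R3 + (2/5)·R2: [0, 0, 0, 0, 0, 0]
R4 ← R4 + (6/5)·R2: [0, 0, 0, 0, 0, 0]
Echelon form has 2 nonzero rows, so rank(P) = 2.

2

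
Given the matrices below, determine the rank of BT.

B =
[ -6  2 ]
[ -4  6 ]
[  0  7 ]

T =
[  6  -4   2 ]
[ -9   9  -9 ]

2

First compute BT:
[[-54,  42, -30],
 [-78,  70, -62],
 [-63,  63, -63]]
Now row reduce the product.
R2 ← R2 − (13/9)·R1: [0, 28/3, -56/3]
R3 ← R3 − (7/6)·R1: [0, 14, -28]
R3 ← R3 − (3/2)·R2: [0, 0, 0]
2 nonzero rows, so rank(BT) = 2.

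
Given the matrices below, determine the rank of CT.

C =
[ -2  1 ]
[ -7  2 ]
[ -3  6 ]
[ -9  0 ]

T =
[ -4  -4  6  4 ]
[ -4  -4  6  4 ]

1

First compute CT:
[[  4,   4,  -6,  -4],
 [ 20,  20, -30, -20],
 [-12, -12,  18,  12],
 [ 36,  36, -54, -36]]
Now row reduce the product.
R2 ← R2 − (5)·R1: [0, 0, 0, 0]
R3 ← R3 + (3)·R1: [0, 0, 0, 0]
R4 ← R4 − (9)·R1: [0, 0, 0, 0]
1 nonzero row, so rank(CT) = 1.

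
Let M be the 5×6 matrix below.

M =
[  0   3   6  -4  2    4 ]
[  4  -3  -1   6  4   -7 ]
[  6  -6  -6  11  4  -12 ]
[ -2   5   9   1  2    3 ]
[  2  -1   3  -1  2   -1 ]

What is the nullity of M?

Row reduce to echelon form.
Swap R1 ↔ R2
R3 ← R3 − (3/2)·R1: [0, -3/2, -9/2, 2, -2, -3/2]
R4 ← R4 + (1/2)·R1: [0, 7/2, 17/2, 4, 4, -1/2]
R5 ← R5 − (1/2)·R1: [0, 1/2, 7/2, -4, 0, 5/2]
R3 ← R3 + (1/2)·R2: [0, 0, -3/2, 0, -1, 1/2]
R4 ← R4 − (7/6)·R2: [0, 0, 3/2, 26/3, 5/3, -31/6]
R5 ← R5 − (1/6)·R2: [0, 0, 5/2, -10/3, -1/3, 11/6]
R4 ← R4 + R3: [0, 0, 0, 26/3, 2/3, -14/3]
R5 ← R5 + (5/3)·R3: [0, 0, 0, -10/3, -2, 8/3]
R5 ← R5 + (5/13)·R4: [0, 0, 0, 0, -68/39, 34/39]
5 nonzero rows, so rank(M) = 5.
M has 6 columns; by rank–nullity, nullity = 6 − 5 = 1.

1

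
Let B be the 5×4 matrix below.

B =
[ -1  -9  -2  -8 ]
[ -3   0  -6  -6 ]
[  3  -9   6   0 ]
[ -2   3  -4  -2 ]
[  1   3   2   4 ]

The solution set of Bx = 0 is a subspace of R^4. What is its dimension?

Row reduce to echelon form.
R2 ← R2 − (3)·R1: [0, 27, 0, 18]
R3 ← R3 + (3)·R1: [0, -36, 0, -24]
R4 ← R4 − (2)·R1: [0, 21, 0, 14]
R5 ← R5 + R1: [0, -6, 0, -4]
R3 ← R3 + (4/3)·R2: [0, 0, 0, 0]
R4 ← R4 − (7/9)·R2: [0, 0, 0, 0]
R5 ← R5 + (2/9)·R2: [0, 0, 0, 0]
2 nonzero rows, so rank(B) = 2.
B has 4 columns; by rank–nullity, nullity = 4 − 2 = 2.

2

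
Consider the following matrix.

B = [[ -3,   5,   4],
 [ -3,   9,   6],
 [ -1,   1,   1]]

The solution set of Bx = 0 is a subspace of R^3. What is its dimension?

1

Row reduce to echelon form.
R2 ← R2 − R1: [0, 4, 2]
R3 ← R3 − (1/3)·R1: [0, -2/3, -1/3]
R3 ← R3 + (1/6)·R2: [0, 0, 0]
2 nonzero rows, so rank(B) = 2.
B has 3 columns; by rank–nullity, nullity = 3 − 2 = 1.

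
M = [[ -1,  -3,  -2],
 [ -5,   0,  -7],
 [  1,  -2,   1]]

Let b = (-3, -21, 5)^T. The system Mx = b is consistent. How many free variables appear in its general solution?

1

Row reduce the augmented matrix [M | b].
R2 ← R2 − (5)·R1: [0, 15, 3, -6]
R3 ← R3 + R1: [0, -5, -1, 2]
R3 ← R3 + (1/3)·R2: [0, 0, 0, 0]
The echelon form has 2 nonzero rows, and every pivot lies in the first 3 columns, so rank(M) = rank([M|b]) = 2.
The system is consistent.
Free variables = (unknowns) − (rank) = 3 − 2 = 1.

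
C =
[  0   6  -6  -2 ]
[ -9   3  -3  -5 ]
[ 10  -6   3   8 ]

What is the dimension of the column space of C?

Row reduce to echelon form.
Swap R1 ↔ R2
R3 ← R3 + (10/9)·R1: [0, -8/3, -1/3, 22/9]
R3 ← R3 + (4/9)·R2: [0, 0, -3, 14/9]
Echelon form has 3 nonzero rows, so rank(C) = 3.
The column space has dimension equal to the rank: 3.

3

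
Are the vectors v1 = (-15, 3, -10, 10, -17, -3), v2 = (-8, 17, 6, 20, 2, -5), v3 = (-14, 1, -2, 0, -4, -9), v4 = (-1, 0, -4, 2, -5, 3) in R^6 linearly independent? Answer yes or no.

yes

Form the matrix with these vectors as rows and row reduce.
R2 ← R2 − (8/15)·R1: [0, 77/5, 34/3, 44/3, 166/15, -17/5]
R3 ← R3 − (14/15)·R1: [0, -9/5, 22/3, -28/3, 178/15, -31/5]
R4 ← R4 − (1/15)·R1: [0, -1/5, -10/3, 4/3, -58/15, 16/5]
R3 ← R3 + (9/77)·R2: [0, 0, 2000/231, -160/21, 3040/231, -508/77]
R4 ← R4 + (1/77)·R2: [0, 0, -736/231, 32/21, -860/231, 243/77]
R4 ← R4 + (46/125)·R3: [0, 0, 0, -32/25, 28/25, 91/125]
4 nonzero rows, so the 4 vectors span a space of dimension 4.
Since 4 = 4, the vectors are linearly independent.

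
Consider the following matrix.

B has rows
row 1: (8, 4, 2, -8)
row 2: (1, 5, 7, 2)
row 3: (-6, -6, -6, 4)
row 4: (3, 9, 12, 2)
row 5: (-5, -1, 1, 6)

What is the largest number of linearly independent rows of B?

2

Row reduce to echelon form.
R2 ← R2 − (1/8)·R1: [0, 9/2, 27/4, 3]
R3 ← R3 + (3/4)·R1: [0, -3, -9/2, -2]
R4 ← R4 − (3/8)·R1: [0, 15/2, 45/4, 5]
R5 ← R5 + (5/8)·R1: [0, 3/2, 9/4, 1]
R3 ← R3 + (2/3)·R2: [0, 0, 0, 0]
R4 ← R4 − (5/3)·R2: [0, 0, 0, 0]
R5 ← R5 − (1/3)·R2: [0, 0, 0, 0]
Echelon form has 2 nonzero rows, so rank(B) = 2.
The rank gives the maximum number of linearly independent rows: 2.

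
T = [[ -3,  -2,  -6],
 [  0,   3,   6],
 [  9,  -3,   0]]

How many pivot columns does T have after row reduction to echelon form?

2

Row reduce to echelon form.
R3 ← R3 + (3)·R1: [0, -9, -18]
R3 ← R3 + (3)·R2: [0, 0, 0]
Echelon form has 2 nonzero rows, so rank(T) = 2.
Each nonzero row contributes one pivot column: 2 pivot columns.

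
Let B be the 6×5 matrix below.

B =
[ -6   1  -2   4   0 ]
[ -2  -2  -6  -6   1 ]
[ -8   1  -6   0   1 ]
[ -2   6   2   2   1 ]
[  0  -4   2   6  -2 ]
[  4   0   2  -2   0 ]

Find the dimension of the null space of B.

Row reduce to echelon form.
R2 ← R2 − (1/3)·R1: [0, -7/3, -16/3, -22/3, 1]
R3 ← R3 − (4/3)·R1: [0, -1/3, -10/3, -16/3, 1]
R4 ← R4 − (1/3)·R1: [0, 17/3, 8/3, 2/3, 1]
R6 ← R6 + (2/3)·R1: [0, 2/3, 2/3, 2/3, 0]
R3 ← R3 − (1/7)·R2: [0, 0, -18/7, -30/7, 6/7]
R4 ← R4 + (17/7)·R2: [0, 0, -72/7, -120/7, 24/7]
R5 ← R5 − (12/7)·R2: [0, 0, 78/7, 130/7, -26/7]
R6 ← R6 + (2/7)·R2: [0, 0, -6/7, -10/7, 2/7]
R4 ← R4 − (4)·R3: [0, 0, 0, 0, 0]
R5 ← R5 + (13/3)·R3: [0, 0, 0, 0, 0]
R6 ← R6 − (1/3)·R3: [0, 0, 0, 0, 0]
3 nonzero rows, so rank(B) = 3.
B has 5 columns; by rank–nullity, nullity = 5 − 3 = 2.

2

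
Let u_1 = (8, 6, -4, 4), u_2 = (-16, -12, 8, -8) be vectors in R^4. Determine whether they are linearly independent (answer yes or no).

no

Form the matrix with these vectors as rows and row reduce.
R2 ← R2 + (2)·R1: [0, 0, 0, 0]
1 nonzero row, so the 2 vectors span a space of dimension 1.
Since 1 < 2, the vectors are linearly dependent.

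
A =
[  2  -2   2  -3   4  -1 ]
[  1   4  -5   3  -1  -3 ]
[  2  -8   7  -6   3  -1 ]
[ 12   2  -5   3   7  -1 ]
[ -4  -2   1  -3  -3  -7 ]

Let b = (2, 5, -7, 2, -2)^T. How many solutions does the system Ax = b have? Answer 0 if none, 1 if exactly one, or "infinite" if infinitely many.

0

Row reduce the augmented matrix [A | b].
R2 ← R2 − (1/2)·R1: [0, 5, -6, 9/2, -3, -5/2, 4]
R3 ← R3 − R1: [0, -6, 5, -3, -1, 0, -9]
R4 ← R4 − (6)·R1: [0, 14, -17, 21, -17, 5, -10]
R5 ← R5 + (2)·R1: [0, -6, 5, -9, 5, -9, 2]
R3 ← R3 + (6/5)·R2: [0, 0, -11/5, 12/5, -23/5, -3, -21/5]
R4 ← R4 − (14/5)·R2: [0, 0, -1/5, 42/5, -43/5, 12, -106/5]
R5 ← R5 + (6/5)·R2: [0, 0, -11/5, -18/5, 7/5, -12, 34/5]
R4 ← R4 − (1/11)·R3: [0, 0, 0, 90/11, -90/11, 135/11, -229/11]
R5 ← R5 − R3: [0, 0, 0, -6, 6, -9, 11]
R5 ← R5 + (11/15)·R4: [0, 0, 0, 0, 0, 0, -64/15]
The echelon form has 5 nonzero rows; the last pivot sits in the augmented column, so rank(A) = 4 but rank([A|b]) = 5.
Since the ranks differ, the system is inconsistent.
It has no solutions.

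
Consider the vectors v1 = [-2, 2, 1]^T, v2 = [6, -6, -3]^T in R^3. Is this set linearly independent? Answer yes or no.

Form the matrix with these vectors as rows and row reduce.
R2 ← R2 + (3)·R1: [0, 0, 0]
1 nonzero row, so the 2 vectors span a space of dimension 1.
Since 1 < 2, the vectors are linearly dependent.

no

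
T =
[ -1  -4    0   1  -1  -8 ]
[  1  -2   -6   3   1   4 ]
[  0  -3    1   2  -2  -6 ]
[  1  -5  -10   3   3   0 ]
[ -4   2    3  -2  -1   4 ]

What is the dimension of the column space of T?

Row reduce to echelon form.
R2 ← R2 + R1: [0, -6, -6, 4, 0, -4]
R4 ← R4 + R1: [0, -9, -10, 4, 2, -8]
R5 ← R5 − (4)·R1: [0, 18, 3, -6, 3, 36]
R3 ← R3 − (1/2)·R2: [0, 0, 4, 0, -2, -4]
R4 ← R4 − (3/2)·R2: [0, 0, -1, -2, 2, -2]
R5 ← R5 + (3)·R2: [0, 0, -15, 6, 3, 24]
R4 ← R4 + (1/4)·R3: [0, 0, 0, -2, 3/2, -3]
R5 ← R5 + (15/4)·R3: [0, 0, 0, 6, -9/2, 9]
R5 ← R5 + (3)·R4: [0, 0, 0, 0, 0, 0]
Echelon form has 4 nonzero rows, so rank(T) = 4.
The column space has dimension equal to the rank: 4.

4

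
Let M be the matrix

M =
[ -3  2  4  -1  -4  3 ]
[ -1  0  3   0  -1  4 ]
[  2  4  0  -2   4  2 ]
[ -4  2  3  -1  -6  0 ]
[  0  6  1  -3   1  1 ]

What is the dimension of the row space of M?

Row reduce to echelon form.
R2 ← R2 − (1/3)·R1: [0, -2/3, 5/3, 1/3, 1/3, 3]
R3 ← R3 + (2/3)·R1: [0, 16/3, 8/3, -8/3, 4/3, 4]
R4 ← R4 − (4/3)·R1: [0, -2/3, -7/3, 1/3, -2/3, -4]
R3 ← R3 + (8)·R2: [0, 0, 16, 0, 4, 28]
R4 ← R4 − R2: [0, 0, -4, 0, -1, -7]
R5 ← R5 + (9)·R2: [0, 0, 16, 0, 4, 28]
R4 ← R4 + (1/4)·R3: [0, 0, 0, 0, 0, 0]
R5 ← R5 − R3: [0, 0, 0, 0, 0, 0]
Echelon form has 3 nonzero rows, so rank(M) = 3.
The row space has dimension equal to the rank: 3.

3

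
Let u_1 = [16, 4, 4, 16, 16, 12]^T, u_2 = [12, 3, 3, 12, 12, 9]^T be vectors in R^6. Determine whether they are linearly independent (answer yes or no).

Form the matrix with these vectors as rows and row reduce.
R2 ← R2 − (3/4)·R1: [0, 0, 0, 0, 0, 0]
1 nonzero row, so the 2 vectors span a space of dimension 1.
Since 1 < 2, the vectors are linearly dependent.

no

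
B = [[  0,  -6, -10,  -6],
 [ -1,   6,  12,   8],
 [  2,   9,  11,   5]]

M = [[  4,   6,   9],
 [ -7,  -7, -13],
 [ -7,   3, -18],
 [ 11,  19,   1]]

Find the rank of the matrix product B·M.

First compute BM:
[[ 46, -102, 252],
 [-42, 140, -295],
 [-77,  77, -292]]
Now row reduce the product.
R2 ← R2 + (21/23)·R1: [0, 1078/23, -1493/23]
R3 ← R3 + (77/46)·R1: [0, -2156/23, 2986/23]
R3 ← R3 + (2)·R2: [0, 0, 0]
2 nonzero rows, so rank(BM) = 2.

2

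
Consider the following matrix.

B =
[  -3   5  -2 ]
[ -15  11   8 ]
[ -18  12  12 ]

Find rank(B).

3

Row reduce to echelon form.
R2 ← R2 − (5)·R1: [0, -14, 18]
R3 ← R3 − (6)·R1: [0, -18, 24]
R3 ← R3 − (9/7)·R2: [0, 0, 6/7]
Echelon form has 3 nonzero rows, so rank(B) = 3.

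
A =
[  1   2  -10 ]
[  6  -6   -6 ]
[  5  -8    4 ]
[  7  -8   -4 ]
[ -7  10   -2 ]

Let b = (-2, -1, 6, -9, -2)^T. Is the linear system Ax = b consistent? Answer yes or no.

Row reduce the augmented matrix [A | b].
R2 ← R2 − (6)·R1: [0, -18, 54, 11]
R3 ← R3 − (5)·R1: [0, -18, 54, 16]
R4 ← R4 − (7)·R1: [0, -22, 66, 5]
R5 ← R5 + (7)·R1: [0, 24, -72, -16]
R3 ← R3 − R2: [0, 0, 0, 5]
R4 ← R4 − (11/9)·R2: [0, 0, 0, -76/9]
R5 ← R5 + (4/3)·R2: [0, 0, 0, -4/3]
R4 ← R4 + (76/45)·R3: [0, 0, 0, 0]
R5 ← R5 + (4/15)·R3: [0, 0, 0, 0]
The echelon form has 3 nonzero rows; the last pivot sits in the augmented column, so rank(A) = 2 but rank([A|b]) = 3.
Since the ranks differ, the system is inconsistent.

no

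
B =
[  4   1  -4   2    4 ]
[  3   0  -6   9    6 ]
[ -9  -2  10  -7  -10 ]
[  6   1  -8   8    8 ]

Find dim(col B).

Row reduce to echelon form.
R2 ← R2 − (3/4)·R1: [0, -3/4, -3, 15/2, 3]
R3 ← R3 + (9/4)·R1: [0, 1/4, 1, -5/2, -1]
R4 ← R4 − (3/2)·R1: [0, -1/2, -2, 5, 2]
R3 ← R3 + (1/3)·R2: [0, 0, 0, 0, 0]
R4 ← R4 − (2/3)·R2: [0, 0, 0, 0, 0]
Echelon form has 2 nonzero rows, so rank(B) = 2.
The column space has dimension equal to the rank: 2.

2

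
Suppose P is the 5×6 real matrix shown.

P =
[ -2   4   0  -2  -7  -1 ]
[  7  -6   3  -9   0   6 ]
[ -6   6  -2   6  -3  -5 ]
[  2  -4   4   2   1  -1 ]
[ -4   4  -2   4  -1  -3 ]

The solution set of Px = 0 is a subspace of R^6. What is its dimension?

3

Row reduce to echelon form.
R2 ← R2 + (7/2)·R1: [0, 8, 3, -16, -49/2, 5/2]
R3 ← R3 − (3)·R1: [0, -6, -2, 12, 18, -2]
R4 ← R4 + R1: [0, 0, 4, 0, -6, -2]
R5 ← R5 − (2)·R1: [0, -4, -2, 8, 13, -1]
R3 ← R3 + (3/4)·R2: [0, 0, 1/4, 0, -3/8, -1/8]
R5 ← R5 + (1/2)·R2: [0, 0, -1/2, 0, 3/4, 1/4]
R4 ← R4 − (16)·R3: [0, 0, 0, 0, 0, 0]
R5 ← R5 + (2)·R3: [0, 0, 0, 0, 0, 0]
3 nonzero rows, so rank(P) = 3.
P has 6 columns; by rank–nullity, nullity = 6 − 3 = 3.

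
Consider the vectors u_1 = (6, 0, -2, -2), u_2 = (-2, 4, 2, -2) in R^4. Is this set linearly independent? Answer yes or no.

Form the matrix with these vectors as rows and row reduce.
R2 ← R2 + (1/3)·R1: [0, 4, 4/3, -8/3]
2 nonzero rows, so the 2 vectors span a space of dimension 2.
Since 2 = 2, the vectors are linearly independent.

yes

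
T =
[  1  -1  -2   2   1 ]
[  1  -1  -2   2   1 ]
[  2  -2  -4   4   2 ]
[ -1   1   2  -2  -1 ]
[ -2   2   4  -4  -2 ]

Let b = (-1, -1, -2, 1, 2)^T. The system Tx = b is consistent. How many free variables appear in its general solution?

Row reduce the augmented matrix [T | b].
R2 ← R2 − R1: [0, 0, 0, 0, 0, 0]
R3 ← R3 − (2)·R1: [0, 0, 0, 0, 0, 0]
R4 ← R4 + R1: [0, 0, 0, 0, 0, 0]
R5 ← R5 + (2)·R1: [0, 0, 0, 0, 0, 0]
The echelon form has 1 nonzero rows, and every pivot lies in the first 5 columns, so rank(T) = rank([T|b]) = 1.
The system is consistent.
Free variables = (unknowns) − (rank) = 5 − 1 = 4.

4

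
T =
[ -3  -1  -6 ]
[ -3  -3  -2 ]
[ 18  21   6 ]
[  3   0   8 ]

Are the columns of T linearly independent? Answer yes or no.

no

Row reduce T to echelon form.
R2 ← R2 − R1: [0, -2, 4]
R3 ← R3 + (6)·R1: [0, 15, -30]
R4 ← R4 + R1: [0, -1, 2]
R3 ← R3 + (15/2)·R2: [0, 0, 0]
R4 ← R4 − (1/2)·R2: [0, 0, 0]
2 pivots among 3 columns.
Only 2 < 3 pivot columns, so the columns are linearly dependent.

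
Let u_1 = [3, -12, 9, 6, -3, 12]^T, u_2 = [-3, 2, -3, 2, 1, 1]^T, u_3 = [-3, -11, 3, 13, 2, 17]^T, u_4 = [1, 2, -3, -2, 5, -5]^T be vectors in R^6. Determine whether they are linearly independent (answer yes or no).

no

Form the matrix with these vectors as rows and row reduce.
R2 ← R2 + R1: [0, -10, 6, 8, -2, 13]
R3 ← R3 + R1: [0, -23, 12, 19, -1, 29]
R4 ← R4 − (1/3)·R1: [0, 6, -6, -4, 6, -9]
R3 ← R3 − (23/10)·R2: [0, 0, -9/5, 3/5, 18/5, -9/10]
R4 ← R4 + (3/5)·R2: [0, 0, -12/5, 4/5, 24/5, -6/5]
R4 ← R4 − (4/3)·R3: [0, 0, 0, 0, 0, 0]
3 nonzero rows, so the 4 vectors span a space of dimension 3.
Since 3 < 4, the vectors are linearly dependent.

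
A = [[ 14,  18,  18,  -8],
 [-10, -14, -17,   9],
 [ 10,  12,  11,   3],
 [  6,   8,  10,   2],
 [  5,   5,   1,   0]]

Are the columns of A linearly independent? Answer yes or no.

no

Row reduce A to echelon form.
R2 ← R2 + (5/7)·R1: [0, -8/7, -29/7, 23/7]
R3 ← R3 − (5/7)·R1: [0, -6/7, -13/7, 61/7]
R4 ← R4 − (3/7)·R1: [0, 2/7, 16/7, 38/7]
R5 ← R5 − (5/14)·R1: [0, -10/7, -38/7, 20/7]
R3 ← R3 − (3/4)·R2: [0, 0, 5/4, 25/4]
R4 ← R4 + (1/4)·R2: [0, 0, 5/4, 25/4]
R5 ← R5 − (5/4)·R2: [0, 0, -1/4, -5/4]
R4 ← R4 − R3: [0, 0, 0, 0]
R5 ← R5 + (1/5)·R3: [0, 0, 0, 0]
3 pivots among 4 columns.
Only 3 < 4 pivot columns, so the columns are linearly dependent.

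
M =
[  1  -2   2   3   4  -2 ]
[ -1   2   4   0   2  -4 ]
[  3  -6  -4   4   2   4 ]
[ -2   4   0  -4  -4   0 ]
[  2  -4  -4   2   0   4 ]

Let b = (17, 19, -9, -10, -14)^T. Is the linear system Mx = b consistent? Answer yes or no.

yes

Row reduce the augmented matrix [M | b].
R2 ← R2 + R1: [0, 0, 6, 3, 6, -6, 36]
R3 ← R3 − (3)·R1: [0, 0, -10, -5, -10, 10, -60]
R4 ← R4 + (2)·R1: [0, 0, 4, 2, 4, -4, 24]
R5 ← R5 − (2)·R1: [0, 0, -8, -4, -8, 8, -48]
R3 ← R3 + (5/3)·R2: [0, 0, 0, 0, 0, 0, 0]
R4 ← R4 − (2/3)·R2: [0, 0, 0, 0, 0, 0, 0]
R5 ← R5 + (4/3)·R2: [0, 0, 0, 0, 0, 0, 0]
The echelon form has 2 nonzero rows, and every pivot lies in the first 6 columns, so rank(M) = rank([M|b]) = 2.
The system is consistent.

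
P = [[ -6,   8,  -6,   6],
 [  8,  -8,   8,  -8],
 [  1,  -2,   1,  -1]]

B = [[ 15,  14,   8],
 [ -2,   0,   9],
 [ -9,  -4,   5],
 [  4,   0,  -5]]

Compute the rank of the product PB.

First compute PB:
[[-28, -60, -36],
 [ 32,  80,  72],
 [  6,  10,   0]]
Now row reduce the product.
R2 ← R2 + (8/7)·R1: [0, 80/7, 216/7]
R3 ← R3 + (3/14)·R1: [0, -20/7, -54/7]
R3 ← R3 + (1/4)·R2: [0, 0, 0]
2 nonzero rows, so rank(PB) = 2.

2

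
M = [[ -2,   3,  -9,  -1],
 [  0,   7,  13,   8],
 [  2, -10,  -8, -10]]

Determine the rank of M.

3

Row reduce to echelon form.
R3 ← R3 + R1: [0, -7, -17, -11]
R3 ← R3 + R2: [0, 0, -4, -3]
Echelon form has 3 nonzero rows, so rank(M) = 3.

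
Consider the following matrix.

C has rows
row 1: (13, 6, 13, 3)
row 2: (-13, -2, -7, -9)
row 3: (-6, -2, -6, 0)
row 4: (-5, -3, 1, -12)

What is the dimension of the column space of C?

Row reduce to echelon form.
R2 ← R2 + R1: [0, 4, 6, -6]
R3 ← R3 + (6/13)·R1: [0, 10/13, 0, 18/13]
R4 ← R4 + (5/13)·R1: [0, -9/13, 6, -141/13]
R3 ← R3 − (5/26)·R2: [0, 0, -15/13, 33/13]
R4 ← R4 + (9/52)·R2: [0, 0, 183/26, -309/26]
R4 ← R4 + (61/10)·R3: [0, 0, 0, 18/5]
Echelon form has 4 nonzero rows, so rank(C) = 4.
The column space has dimension equal to the rank: 4.

4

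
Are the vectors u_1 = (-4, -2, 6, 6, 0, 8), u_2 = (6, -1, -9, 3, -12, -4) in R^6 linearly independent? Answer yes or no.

yes

Form the matrix with these vectors as rows and row reduce.
R2 ← R2 + (3/2)·R1: [0, -4, 0, 12, -12, 8]
2 nonzero rows, so the 2 vectors span a space of dimension 2.
Since 2 = 2, the vectors are linearly independent.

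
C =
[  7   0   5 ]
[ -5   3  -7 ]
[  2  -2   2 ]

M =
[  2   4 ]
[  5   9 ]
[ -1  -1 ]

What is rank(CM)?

2

First compute CM:
[[  9,  23],
 [ 12,  14],
 [ -8, -12]]
Now row reduce the product.
R2 ← R2 − (4/3)·R1: [0, -50/3]
R3 ← R3 + (8/9)·R1: [0, 76/9]
R3 ← R3 + (38/75)·R2: [0, 0]
2 nonzero rows, so rank(CM) = 2.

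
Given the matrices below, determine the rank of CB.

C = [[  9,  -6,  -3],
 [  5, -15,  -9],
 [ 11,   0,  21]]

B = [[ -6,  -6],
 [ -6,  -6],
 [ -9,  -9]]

First compute CB:
[[  9,   9],
 [141, 141],
 [-255, -255]]
Now row reduce the product.
R2 ← R2 − (47/3)·R1: [0, 0]
R3 ← R3 + (85/3)·R1: [0, 0]
1 nonzero row, so rank(CB) = 1.

1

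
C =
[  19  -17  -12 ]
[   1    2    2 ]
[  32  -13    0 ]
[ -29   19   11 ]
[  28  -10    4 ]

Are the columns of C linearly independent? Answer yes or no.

yes

Row reduce C to echelon form.
R2 ← R2 − (1/19)·R1: [0, 55/19, 50/19]
R3 ← R3 − (32/19)·R1: [0, 297/19, 384/19]
R4 ← R4 + (29/19)·R1: [0, -132/19, -139/19]
R5 ← R5 − (28/19)·R1: [0, 286/19, 412/19]
R3 ← R3 − (27/5)·R2: [0, 0, 6]
R4 ← R4 + (12/5)·R2: [0, 0, -1]
R5 ← R5 − (26/5)·R2: [0, 0, 8]
R4 ← R4 + (1/6)·R3: [0, 0, 0]
R5 ← R5 − (4/3)·R3: [0, 0, 0]
3 pivots among 3 columns.
Every column is a pivot column, so the columns are linearly independent.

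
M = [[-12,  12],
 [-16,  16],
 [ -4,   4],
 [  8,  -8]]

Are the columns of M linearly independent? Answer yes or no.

Row reduce M to echelon form.
R2 ← R2 − (4/3)·R1: [0, 0]
R3 ← R3 − (1/3)·R1: [0, 0]
R4 ← R4 + (2/3)·R1: [0, 0]
1 pivot among 2 columns.
Only 1 < 2 pivot columns, so the columns are linearly dependent.

no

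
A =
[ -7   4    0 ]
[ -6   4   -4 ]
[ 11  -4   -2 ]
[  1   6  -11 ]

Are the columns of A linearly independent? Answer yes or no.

yes

Row reduce A to echelon form.
R2 ← R2 − (6/7)·R1: [0, 4/7, -4]
R3 ← R3 + (11/7)·R1: [0, 16/7, -2]
R4 ← R4 + (1/7)·R1: [0, 46/7, -11]
R3 ← R3 − (4)·R2: [0, 0, 14]
R4 ← R4 − (23/2)·R2: [0, 0, 35]
R4 ← R4 − (5/2)·R3: [0, 0, 0]
3 pivots among 3 columns.
Every column is a pivot column, so the columns are linearly independent.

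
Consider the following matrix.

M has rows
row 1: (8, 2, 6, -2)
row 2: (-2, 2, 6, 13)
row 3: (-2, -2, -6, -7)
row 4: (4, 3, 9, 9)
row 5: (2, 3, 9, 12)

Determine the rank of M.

Row reduce to echelon form.
R2 ← R2 + (1/4)·R1: [0, 5/2, 15/2, 25/2]
R3 ← R3 + (1/4)·R1: [0, -3/2, -9/2, -15/2]
R4 ← R4 − (1/2)·R1: [0, 2, 6, 10]
R5 ← R5 − (1/4)·R1: [0, 5/2, 15/2, 25/2]
R3 ← R3 + (3/5)·R2: [0, 0, 0, 0]
R4 ← R4 − (4/5)·R2: [0, 0, 0, 0]
R5 ← R5 − R2: [0, 0, 0, 0]
Echelon form has 2 nonzero rows, so rank(M) = 2.

2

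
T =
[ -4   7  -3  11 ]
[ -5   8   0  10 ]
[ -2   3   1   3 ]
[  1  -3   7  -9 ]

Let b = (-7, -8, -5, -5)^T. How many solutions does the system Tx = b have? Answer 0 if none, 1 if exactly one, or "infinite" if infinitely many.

Row reduce the augmented matrix [T | b].
R2 ← R2 − (5/4)·R1: [0, -3/4, 15/4, -15/4, 3/4]
R3 ← R3 − (1/2)·R1: [0, -1/2, 5/2, -5/2, -3/2]
R4 ← R4 + (1/4)·R1: [0, -5/4, 25/4, -25/4, -27/4]
R3 ← R3 − (2/3)·R2: [0, 0, 0, 0, -2]
R4 ← R4 − (5/3)·R2: [0, 0, 0, 0, -8]
R4 ← R4 − (4)·R3: [0, 0, 0, 0, 0]
The echelon form has 3 nonzero rows; the last pivot sits in the augmented column, so rank(T) = 2 but rank([T|b]) = 3.
Since the ranks differ, the system is inconsistent.
It has no solutions.

0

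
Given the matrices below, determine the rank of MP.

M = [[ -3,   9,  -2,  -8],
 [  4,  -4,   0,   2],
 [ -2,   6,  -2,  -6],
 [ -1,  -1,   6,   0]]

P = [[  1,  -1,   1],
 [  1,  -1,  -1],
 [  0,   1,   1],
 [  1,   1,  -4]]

First compute MP:
[[ -2, -16,  18],
 [  2,   2,   0],
 [ -2, -12,  14],
 [ -2,   8,   6]]
Now row reduce the product.
R2 ← R2 + R1: [0, -14, 18]
R3 ← R3 − R1: [0, 4, -4]
R4 ← R4 − R1: [0, 24, -12]
R3 ← R3 + (2/7)·R2: [0, 0, 8/7]
R4 ← R4 + (12/7)·R2: [0, 0, 132/7]
R4 ← R4 − (33/2)·R3: [0, 0, 0]
3 nonzero rows, so rank(MP) = 3.

3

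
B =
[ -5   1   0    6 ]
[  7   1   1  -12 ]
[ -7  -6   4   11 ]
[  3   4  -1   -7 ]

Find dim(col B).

3

Row reduce to echelon form.
R2 ← R2 + (7/5)·R1: [0, 12/5, 1, -18/5]
R3 ← R3 − (7/5)·R1: [0, -37/5, 4, 13/5]
R4 ← R4 + (3/5)·R1: [0, 23/5, -1, -17/5]
R3 ← R3 + (37/12)·R2: [0, 0, 85/12, -17/2]
R4 ← R4 − (23/12)·R2: [0, 0, -35/12, 7/2]
R4 ← R4 + (7/17)·R3: [0, 0, 0, 0]
Echelon form has 3 nonzero rows, so rank(B) = 3.
The column space has dimension equal to the rank: 3.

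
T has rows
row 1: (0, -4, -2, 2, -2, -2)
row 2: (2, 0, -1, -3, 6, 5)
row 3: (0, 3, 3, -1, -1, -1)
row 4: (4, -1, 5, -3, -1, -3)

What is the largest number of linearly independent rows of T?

3

Row reduce to echelon form.
Swap R1 ↔ R2
R4 ← R4 − (2)·R1: [0, -1, 7, 3, -13, -13]
R3 ← R3 + (3/4)·R2: [0, 0, 3/2, 1/2, -5/2, -5/2]
R4 ← R4 − (1/4)·R2: [0, 0, 15/2, 5/2, -25/2, -25/2]
R4 ← R4 − (5)·R3: [0, 0, 0, 0, 0, 0]
Echelon form has 3 nonzero rows, so rank(T) = 3.
The rank gives the maximum number of linearly independent rows: 3.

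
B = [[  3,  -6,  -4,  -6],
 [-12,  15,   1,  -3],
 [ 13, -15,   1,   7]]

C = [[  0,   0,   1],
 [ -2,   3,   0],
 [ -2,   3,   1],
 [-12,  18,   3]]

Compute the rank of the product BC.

2

First compute BC:
[[ 92, -138, -19],
 [  4,  -6, -20],
 [-56,  84,  35]]
Now row reduce the product.
R2 ← R2 − (1/23)·R1: [0, 0, -441/23]
R3 ← R3 + (14/23)·R1: [0, 0, 539/23]
R3 ← R3 + (11/9)·R2: [0, 0, 0]
2 nonzero rows, so rank(BC) = 2.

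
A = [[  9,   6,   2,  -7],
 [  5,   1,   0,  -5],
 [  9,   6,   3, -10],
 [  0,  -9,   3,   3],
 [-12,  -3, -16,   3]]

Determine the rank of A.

Row reduce to echelon form.
R2 ← R2 − (5/9)·R1: [0, -7/3, -10/9, -10/9]
R3 ← R3 − R1: [0, 0, 1, -3]
R5 ← R5 + (4/3)·R1: [0, 5, -40/3, -19/3]
R4 ← R4 − (27/7)·R2: [0, 0, 51/7, 51/7]
R5 ← R5 + (15/7)·R2: [0, 0, -110/7, -61/7]
R4 ← R4 − (51/7)·R3: [0, 0, 0, 204/7]
R5 ← R5 + (110/7)·R3: [0, 0, 0, -391/7]
R5 ← R5 + (23/12)·R4: [0, 0, 0, 0]
Echelon form has 4 nonzero rows, so rank(A) = 4.

4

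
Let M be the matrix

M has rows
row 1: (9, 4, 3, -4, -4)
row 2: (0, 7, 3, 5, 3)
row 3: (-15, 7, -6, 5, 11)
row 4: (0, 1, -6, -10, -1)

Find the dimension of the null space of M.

2

Row reduce to echelon form.
R3 ← R3 + (5/3)·R1: [0, 41/3, -1, -5/3, 13/3]
R3 ← R3 − (41/21)·R2: [0, 0, -48/7, -80/7, -32/21]
R4 ← R4 − (1/7)·R2: [0, 0, -45/7, -75/7, -10/7]
R4 ← R4 − (15/16)·R3: [0, 0, 0, 0, 0]
3 nonzero rows, so rank(M) = 3.
M has 5 columns; by rank–nullity, nullity = 5 − 3 = 2.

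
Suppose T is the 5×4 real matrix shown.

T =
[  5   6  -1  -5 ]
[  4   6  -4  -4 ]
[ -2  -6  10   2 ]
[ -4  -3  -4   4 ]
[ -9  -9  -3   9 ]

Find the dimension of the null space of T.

Row reduce to echelon form.
R2 ← R2 − (4/5)·R1: [0, 6/5, -16/5, 0]
R3 ← R3 + (2/5)·R1: [0, -18/5, 48/5, 0]
R4 ← R4 + (4/5)·R1: [0, 9/5, -24/5, 0]
R5 ← R5 + (9/5)·R1: [0, 9/5, -24/5, 0]
R3 ← R3 + (3)·R2: [0, 0, 0, 0]
R4 ← R4 − (3/2)·R2: [0, 0, 0, 0]
R5 ← R5 − (3/2)·R2: [0, 0, 0, 0]
2 nonzero rows, so rank(T) = 2.
T has 4 columns; by rank–nullity, nullity = 4 − 2 = 2.

2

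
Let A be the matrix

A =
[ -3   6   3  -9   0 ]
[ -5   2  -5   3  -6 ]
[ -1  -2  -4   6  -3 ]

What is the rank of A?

Row reduce to echelon form.
R2 ← R2 − (5/3)·R1: [0, -8, -10, 18, -6]
R3 ← R3 − (1/3)·R1: [0, -4, -5, 9, -3]
R3 ← R3 − (1/2)·R2: [0, 0, 0, 0, 0]
Echelon form has 2 nonzero rows, so rank(A) = 2.

2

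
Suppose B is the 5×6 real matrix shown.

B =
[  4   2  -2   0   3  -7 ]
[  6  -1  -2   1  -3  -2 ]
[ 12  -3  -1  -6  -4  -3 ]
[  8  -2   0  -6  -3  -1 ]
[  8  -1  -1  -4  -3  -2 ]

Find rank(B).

4

Row reduce to echelon form.
R2 ← R2 − (3/2)·R1: [0, -4, 1, 1, -15/2, 17/2]
R3 ← R3 − (3)·R1: [0, -9, 5, -6, -13, 18]
R4 ← R4 − (2)·R1: [0, -6, 4, -6, -9, 13]
R5 ← R5 − (2)·R1: [0, -5, 3, -4, -9, 12]
R3 ← R3 − (9/4)·R2: [0, 0, 11/4, -33/4, 31/8, -9/8]
R4 ← R4 − (3/2)·R2: [0, 0, 5/2, -15/2, 9/4, 1/4]
R5 ← R5 − (5/4)·R2: [0, 0, 7/4, -21/4, 3/8, 11/8]
R4 ← R4 − (10/11)·R3: [0, 0, 0, 0, -14/11, 14/11]
R5 ← R5 − (7/11)·R3: [0, 0, 0, 0, -23/11, 23/11]
R5 ← R5 − (23/14)·R4: [0, 0, 0, 0, 0, 0]
Echelon form has 4 nonzero rows, so rank(B) = 4.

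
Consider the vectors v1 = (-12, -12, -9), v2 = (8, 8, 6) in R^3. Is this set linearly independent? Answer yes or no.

Form the matrix with these vectors as rows and row reduce.
R2 ← R2 + (2/3)·R1: [0, 0, 0]
1 nonzero row, so the 2 vectors span a space of dimension 1.
Since 1 < 2, the vectors are linearly dependent.

no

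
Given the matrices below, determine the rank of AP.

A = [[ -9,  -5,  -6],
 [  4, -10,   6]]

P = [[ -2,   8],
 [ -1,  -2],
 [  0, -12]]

2

First compute AP:
[[ 23,  10],
 [  2, -20]]
Now row reduce the product.
R2 ← R2 − (2/23)·R1: [0, -480/23]
2 nonzero rows, so rank(AP) = 2.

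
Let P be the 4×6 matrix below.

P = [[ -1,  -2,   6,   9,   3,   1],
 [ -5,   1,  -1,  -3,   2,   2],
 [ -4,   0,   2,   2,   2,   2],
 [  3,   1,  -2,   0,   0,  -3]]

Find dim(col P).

4

Row reduce to echelon form.
R2 ← R2 − (5)·R1: [0, 11, -31, -48, -13, -3]
R3 ← R3 − (4)·R1: [0, 8, -22, -34, -10, -2]
R4 ← R4 + (3)·R1: [0, -5, 16, 27, 9, 0]
R3 ← R3 − (8/11)·R2: [0, 0, 6/11, 10/11, -6/11, 2/11]
R4 ← R4 + (5/11)·R2: [0, 0, 21/11, 57/11, 34/11, -15/11]
R4 ← R4 − (7/2)·R3: [0, 0, 0, 2, 5, -2]
Echelon form has 4 nonzero rows, so rank(P) = 4.
The column space has dimension equal to the rank: 4.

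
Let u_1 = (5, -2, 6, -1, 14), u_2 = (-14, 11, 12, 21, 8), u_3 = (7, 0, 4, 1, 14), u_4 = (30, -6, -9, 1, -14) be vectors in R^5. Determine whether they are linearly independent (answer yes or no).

Form the matrix with these vectors as rows and row reduce.
R2 ← R2 + (14/5)·R1: [0, 27/5, 144/5, 91/5, 236/5]
R3 ← R3 − (7/5)·R1: [0, 14/5, -22/5, 12/5, -28/5]
R4 ← R4 − (6)·R1: [0, 6, -45, 7, -98]
R3 ← R3 − (14/27)·R2: [0, 0, -58/3, -190/27, -812/27]
R4 ← R4 − (10/9)·R2: [0, 0, -77, -119/9, -1354/9]
R4 ← R4 − (231/58)·R3: [0, 0, 0, 1288/87, -92/3]
4 nonzero rows, so the 4 vectors span a space of dimension 4.
Since 4 = 4, the vectors are linearly independent.

yes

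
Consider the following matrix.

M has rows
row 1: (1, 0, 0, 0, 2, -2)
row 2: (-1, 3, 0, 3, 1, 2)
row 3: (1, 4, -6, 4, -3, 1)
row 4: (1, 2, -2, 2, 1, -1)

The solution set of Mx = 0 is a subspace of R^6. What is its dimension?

Row reduce to echelon form.
R2 ← R2 + R1: [0, 3, 0, 3, 3, 0]
R3 ← R3 − R1: [0, 4, -6, 4, -5, 3]
R4 ← R4 − R1: [0, 2, -2, 2, -1, 1]
R3 ← R3 − (4/3)·R2: [0, 0, -6, 0, -9, 3]
R4 ← R4 − (2/3)·R2: [0, 0, -2, 0, -3, 1]
R4 ← R4 − (1/3)·R3: [0, 0, 0, 0, 0, 0]
3 nonzero rows, so rank(M) = 3.
M has 6 columns; by rank–nullity, nullity = 6 − 3 = 3.

3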